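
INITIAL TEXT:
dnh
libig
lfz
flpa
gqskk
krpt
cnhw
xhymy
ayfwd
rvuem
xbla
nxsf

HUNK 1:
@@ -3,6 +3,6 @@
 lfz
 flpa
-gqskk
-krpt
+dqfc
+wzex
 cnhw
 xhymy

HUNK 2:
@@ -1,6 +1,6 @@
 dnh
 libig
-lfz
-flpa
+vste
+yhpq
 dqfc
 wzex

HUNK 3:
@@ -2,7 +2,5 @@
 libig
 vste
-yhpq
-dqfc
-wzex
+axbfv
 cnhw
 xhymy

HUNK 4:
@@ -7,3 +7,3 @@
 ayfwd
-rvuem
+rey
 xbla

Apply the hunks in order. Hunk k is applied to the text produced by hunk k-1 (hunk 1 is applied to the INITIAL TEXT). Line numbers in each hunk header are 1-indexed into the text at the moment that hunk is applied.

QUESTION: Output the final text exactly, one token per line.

Answer: dnh
libig
vste
axbfv
cnhw
xhymy
ayfwd
rey
xbla
nxsf

Derivation:
Hunk 1: at line 3 remove [gqskk,krpt] add [dqfc,wzex] -> 12 lines: dnh libig lfz flpa dqfc wzex cnhw xhymy ayfwd rvuem xbla nxsf
Hunk 2: at line 1 remove [lfz,flpa] add [vste,yhpq] -> 12 lines: dnh libig vste yhpq dqfc wzex cnhw xhymy ayfwd rvuem xbla nxsf
Hunk 3: at line 2 remove [yhpq,dqfc,wzex] add [axbfv] -> 10 lines: dnh libig vste axbfv cnhw xhymy ayfwd rvuem xbla nxsf
Hunk 4: at line 7 remove [rvuem] add [rey] -> 10 lines: dnh libig vste axbfv cnhw xhymy ayfwd rey xbla nxsf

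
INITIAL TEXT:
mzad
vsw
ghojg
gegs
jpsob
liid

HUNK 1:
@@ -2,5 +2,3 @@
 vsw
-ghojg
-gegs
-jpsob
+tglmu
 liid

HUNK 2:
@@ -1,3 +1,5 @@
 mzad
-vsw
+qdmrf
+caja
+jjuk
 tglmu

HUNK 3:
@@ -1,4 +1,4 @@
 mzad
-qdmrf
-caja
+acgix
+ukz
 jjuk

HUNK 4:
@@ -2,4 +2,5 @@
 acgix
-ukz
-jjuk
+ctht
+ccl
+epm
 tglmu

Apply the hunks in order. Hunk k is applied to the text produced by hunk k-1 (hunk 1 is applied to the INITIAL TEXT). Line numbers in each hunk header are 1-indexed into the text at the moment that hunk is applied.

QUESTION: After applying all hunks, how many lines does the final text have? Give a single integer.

Answer: 7

Derivation:
Hunk 1: at line 2 remove [ghojg,gegs,jpsob] add [tglmu] -> 4 lines: mzad vsw tglmu liid
Hunk 2: at line 1 remove [vsw] add [qdmrf,caja,jjuk] -> 6 lines: mzad qdmrf caja jjuk tglmu liid
Hunk 3: at line 1 remove [qdmrf,caja] add [acgix,ukz] -> 6 lines: mzad acgix ukz jjuk tglmu liid
Hunk 4: at line 2 remove [ukz,jjuk] add [ctht,ccl,epm] -> 7 lines: mzad acgix ctht ccl epm tglmu liid
Final line count: 7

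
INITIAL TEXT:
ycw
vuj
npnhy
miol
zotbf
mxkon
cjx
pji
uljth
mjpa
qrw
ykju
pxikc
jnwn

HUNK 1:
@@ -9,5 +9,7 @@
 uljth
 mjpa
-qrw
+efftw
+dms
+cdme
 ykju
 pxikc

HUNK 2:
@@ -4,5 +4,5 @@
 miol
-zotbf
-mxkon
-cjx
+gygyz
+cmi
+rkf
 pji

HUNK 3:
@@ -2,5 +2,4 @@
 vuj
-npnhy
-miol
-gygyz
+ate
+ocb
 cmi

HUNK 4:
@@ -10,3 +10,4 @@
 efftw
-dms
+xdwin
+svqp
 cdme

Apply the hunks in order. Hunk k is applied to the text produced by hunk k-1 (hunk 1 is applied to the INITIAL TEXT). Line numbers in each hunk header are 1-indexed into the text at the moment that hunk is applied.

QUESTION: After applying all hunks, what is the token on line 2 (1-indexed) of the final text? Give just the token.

Hunk 1: at line 9 remove [qrw] add [efftw,dms,cdme] -> 16 lines: ycw vuj npnhy miol zotbf mxkon cjx pji uljth mjpa efftw dms cdme ykju pxikc jnwn
Hunk 2: at line 4 remove [zotbf,mxkon,cjx] add [gygyz,cmi,rkf] -> 16 lines: ycw vuj npnhy miol gygyz cmi rkf pji uljth mjpa efftw dms cdme ykju pxikc jnwn
Hunk 3: at line 2 remove [npnhy,miol,gygyz] add [ate,ocb] -> 15 lines: ycw vuj ate ocb cmi rkf pji uljth mjpa efftw dms cdme ykju pxikc jnwn
Hunk 4: at line 10 remove [dms] add [xdwin,svqp] -> 16 lines: ycw vuj ate ocb cmi rkf pji uljth mjpa efftw xdwin svqp cdme ykju pxikc jnwn
Final line 2: vuj

Answer: vuj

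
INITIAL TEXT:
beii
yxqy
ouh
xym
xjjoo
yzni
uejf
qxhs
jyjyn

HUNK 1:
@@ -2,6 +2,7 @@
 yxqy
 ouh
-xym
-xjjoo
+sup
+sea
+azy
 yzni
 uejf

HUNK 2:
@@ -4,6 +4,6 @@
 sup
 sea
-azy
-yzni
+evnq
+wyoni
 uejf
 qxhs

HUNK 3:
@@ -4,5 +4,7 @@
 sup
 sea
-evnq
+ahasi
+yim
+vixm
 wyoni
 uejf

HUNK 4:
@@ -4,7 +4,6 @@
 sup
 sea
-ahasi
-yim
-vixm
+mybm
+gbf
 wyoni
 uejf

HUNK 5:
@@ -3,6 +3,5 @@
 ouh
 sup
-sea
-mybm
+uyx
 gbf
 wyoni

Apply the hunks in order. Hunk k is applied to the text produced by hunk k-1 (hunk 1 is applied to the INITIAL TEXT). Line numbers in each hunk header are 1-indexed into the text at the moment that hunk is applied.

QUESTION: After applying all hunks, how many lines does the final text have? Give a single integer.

Answer: 10

Derivation:
Hunk 1: at line 2 remove [xym,xjjoo] add [sup,sea,azy] -> 10 lines: beii yxqy ouh sup sea azy yzni uejf qxhs jyjyn
Hunk 2: at line 4 remove [azy,yzni] add [evnq,wyoni] -> 10 lines: beii yxqy ouh sup sea evnq wyoni uejf qxhs jyjyn
Hunk 3: at line 4 remove [evnq] add [ahasi,yim,vixm] -> 12 lines: beii yxqy ouh sup sea ahasi yim vixm wyoni uejf qxhs jyjyn
Hunk 4: at line 4 remove [ahasi,yim,vixm] add [mybm,gbf] -> 11 lines: beii yxqy ouh sup sea mybm gbf wyoni uejf qxhs jyjyn
Hunk 5: at line 3 remove [sea,mybm] add [uyx] -> 10 lines: beii yxqy ouh sup uyx gbf wyoni uejf qxhs jyjyn
Final line count: 10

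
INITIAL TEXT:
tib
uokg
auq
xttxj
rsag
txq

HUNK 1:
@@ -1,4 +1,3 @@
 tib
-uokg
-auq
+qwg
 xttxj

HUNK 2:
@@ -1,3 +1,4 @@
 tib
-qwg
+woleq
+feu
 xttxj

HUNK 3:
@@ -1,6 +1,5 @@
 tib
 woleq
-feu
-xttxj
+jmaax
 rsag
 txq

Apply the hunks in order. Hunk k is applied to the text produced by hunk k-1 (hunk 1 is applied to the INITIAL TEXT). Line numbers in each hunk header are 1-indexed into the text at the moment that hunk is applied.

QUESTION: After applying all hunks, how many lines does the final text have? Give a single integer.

Hunk 1: at line 1 remove [uokg,auq] add [qwg] -> 5 lines: tib qwg xttxj rsag txq
Hunk 2: at line 1 remove [qwg] add [woleq,feu] -> 6 lines: tib woleq feu xttxj rsag txq
Hunk 3: at line 1 remove [feu,xttxj] add [jmaax] -> 5 lines: tib woleq jmaax rsag txq
Final line count: 5

Answer: 5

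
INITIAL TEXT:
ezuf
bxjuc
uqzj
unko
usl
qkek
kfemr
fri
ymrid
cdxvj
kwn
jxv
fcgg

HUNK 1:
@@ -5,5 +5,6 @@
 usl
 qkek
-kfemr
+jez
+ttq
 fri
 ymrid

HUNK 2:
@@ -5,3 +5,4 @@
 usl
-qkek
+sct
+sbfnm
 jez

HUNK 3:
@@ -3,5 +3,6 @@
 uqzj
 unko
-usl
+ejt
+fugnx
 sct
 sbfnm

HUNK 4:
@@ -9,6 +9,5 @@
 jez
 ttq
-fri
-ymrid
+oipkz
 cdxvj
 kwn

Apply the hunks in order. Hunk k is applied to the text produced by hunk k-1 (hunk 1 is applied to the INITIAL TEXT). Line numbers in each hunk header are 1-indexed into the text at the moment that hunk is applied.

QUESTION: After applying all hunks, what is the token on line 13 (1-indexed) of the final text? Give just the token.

Hunk 1: at line 5 remove [kfemr] add [jez,ttq] -> 14 lines: ezuf bxjuc uqzj unko usl qkek jez ttq fri ymrid cdxvj kwn jxv fcgg
Hunk 2: at line 5 remove [qkek] add [sct,sbfnm] -> 15 lines: ezuf bxjuc uqzj unko usl sct sbfnm jez ttq fri ymrid cdxvj kwn jxv fcgg
Hunk 3: at line 3 remove [usl] add [ejt,fugnx] -> 16 lines: ezuf bxjuc uqzj unko ejt fugnx sct sbfnm jez ttq fri ymrid cdxvj kwn jxv fcgg
Hunk 4: at line 9 remove [fri,ymrid] add [oipkz] -> 15 lines: ezuf bxjuc uqzj unko ejt fugnx sct sbfnm jez ttq oipkz cdxvj kwn jxv fcgg
Final line 13: kwn

Answer: kwn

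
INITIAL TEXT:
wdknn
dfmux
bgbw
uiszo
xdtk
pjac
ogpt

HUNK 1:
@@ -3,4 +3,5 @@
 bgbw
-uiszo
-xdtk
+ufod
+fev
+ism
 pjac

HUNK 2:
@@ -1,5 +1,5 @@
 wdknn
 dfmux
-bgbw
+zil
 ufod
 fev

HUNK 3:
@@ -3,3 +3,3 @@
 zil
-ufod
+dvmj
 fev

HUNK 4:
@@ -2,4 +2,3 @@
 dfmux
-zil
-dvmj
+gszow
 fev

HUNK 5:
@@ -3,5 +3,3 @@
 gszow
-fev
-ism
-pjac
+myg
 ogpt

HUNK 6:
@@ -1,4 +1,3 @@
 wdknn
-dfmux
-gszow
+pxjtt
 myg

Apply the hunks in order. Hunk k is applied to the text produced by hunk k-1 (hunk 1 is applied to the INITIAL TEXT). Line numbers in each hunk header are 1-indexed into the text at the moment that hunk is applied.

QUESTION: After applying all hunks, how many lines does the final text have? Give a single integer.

Answer: 4

Derivation:
Hunk 1: at line 3 remove [uiszo,xdtk] add [ufod,fev,ism] -> 8 lines: wdknn dfmux bgbw ufod fev ism pjac ogpt
Hunk 2: at line 1 remove [bgbw] add [zil] -> 8 lines: wdknn dfmux zil ufod fev ism pjac ogpt
Hunk 3: at line 3 remove [ufod] add [dvmj] -> 8 lines: wdknn dfmux zil dvmj fev ism pjac ogpt
Hunk 4: at line 2 remove [zil,dvmj] add [gszow] -> 7 lines: wdknn dfmux gszow fev ism pjac ogpt
Hunk 5: at line 3 remove [fev,ism,pjac] add [myg] -> 5 lines: wdknn dfmux gszow myg ogpt
Hunk 6: at line 1 remove [dfmux,gszow] add [pxjtt] -> 4 lines: wdknn pxjtt myg ogpt
Final line count: 4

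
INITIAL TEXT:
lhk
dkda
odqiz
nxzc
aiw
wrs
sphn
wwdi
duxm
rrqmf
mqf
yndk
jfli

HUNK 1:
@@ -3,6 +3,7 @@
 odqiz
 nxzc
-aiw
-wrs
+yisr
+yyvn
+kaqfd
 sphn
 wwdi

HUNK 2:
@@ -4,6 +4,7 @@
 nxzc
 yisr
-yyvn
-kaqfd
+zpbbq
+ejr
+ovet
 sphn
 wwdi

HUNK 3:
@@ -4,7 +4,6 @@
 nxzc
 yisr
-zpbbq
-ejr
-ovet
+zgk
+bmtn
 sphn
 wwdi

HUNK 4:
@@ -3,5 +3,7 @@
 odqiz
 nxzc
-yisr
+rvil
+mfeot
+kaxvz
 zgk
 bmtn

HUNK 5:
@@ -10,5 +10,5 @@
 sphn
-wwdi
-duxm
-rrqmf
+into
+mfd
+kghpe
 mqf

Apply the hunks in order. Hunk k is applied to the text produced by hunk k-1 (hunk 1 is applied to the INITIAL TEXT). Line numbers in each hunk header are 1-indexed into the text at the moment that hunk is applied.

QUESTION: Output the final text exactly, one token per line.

Hunk 1: at line 3 remove [aiw,wrs] add [yisr,yyvn,kaqfd] -> 14 lines: lhk dkda odqiz nxzc yisr yyvn kaqfd sphn wwdi duxm rrqmf mqf yndk jfli
Hunk 2: at line 4 remove [yyvn,kaqfd] add [zpbbq,ejr,ovet] -> 15 lines: lhk dkda odqiz nxzc yisr zpbbq ejr ovet sphn wwdi duxm rrqmf mqf yndk jfli
Hunk 3: at line 4 remove [zpbbq,ejr,ovet] add [zgk,bmtn] -> 14 lines: lhk dkda odqiz nxzc yisr zgk bmtn sphn wwdi duxm rrqmf mqf yndk jfli
Hunk 4: at line 3 remove [yisr] add [rvil,mfeot,kaxvz] -> 16 lines: lhk dkda odqiz nxzc rvil mfeot kaxvz zgk bmtn sphn wwdi duxm rrqmf mqf yndk jfli
Hunk 5: at line 10 remove [wwdi,duxm,rrqmf] add [into,mfd,kghpe] -> 16 lines: lhk dkda odqiz nxzc rvil mfeot kaxvz zgk bmtn sphn into mfd kghpe mqf yndk jfli

Answer: lhk
dkda
odqiz
nxzc
rvil
mfeot
kaxvz
zgk
bmtn
sphn
into
mfd
kghpe
mqf
yndk
jfli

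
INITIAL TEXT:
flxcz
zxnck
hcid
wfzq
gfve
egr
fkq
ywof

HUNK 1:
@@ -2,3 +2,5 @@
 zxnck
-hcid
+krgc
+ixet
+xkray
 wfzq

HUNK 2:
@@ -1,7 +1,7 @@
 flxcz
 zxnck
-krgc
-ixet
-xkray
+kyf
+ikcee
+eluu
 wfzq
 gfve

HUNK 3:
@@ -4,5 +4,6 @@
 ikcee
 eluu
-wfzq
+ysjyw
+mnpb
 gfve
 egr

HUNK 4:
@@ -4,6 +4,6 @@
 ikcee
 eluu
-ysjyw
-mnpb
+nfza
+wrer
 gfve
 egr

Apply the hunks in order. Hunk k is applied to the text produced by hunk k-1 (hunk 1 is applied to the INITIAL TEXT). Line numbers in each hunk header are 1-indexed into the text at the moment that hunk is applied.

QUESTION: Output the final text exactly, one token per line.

Hunk 1: at line 2 remove [hcid] add [krgc,ixet,xkray] -> 10 lines: flxcz zxnck krgc ixet xkray wfzq gfve egr fkq ywof
Hunk 2: at line 1 remove [krgc,ixet,xkray] add [kyf,ikcee,eluu] -> 10 lines: flxcz zxnck kyf ikcee eluu wfzq gfve egr fkq ywof
Hunk 3: at line 4 remove [wfzq] add [ysjyw,mnpb] -> 11 lines: flxcz zxnck kyf ikcee eluu ysjyw mnpb gfve egr fkq ywof
Hunk 4: at line 4 remove [ysjyw,mnpb] add [nfza,wrer] -> 11 lines: flxcz zxnck kyf ikcee eluu nfza wrer gfve egr fkq ywof

Answer: flxcz
zxnck
kyf
ikcee
eluu
nfza
wrer
gfve
egr
fkq
ywof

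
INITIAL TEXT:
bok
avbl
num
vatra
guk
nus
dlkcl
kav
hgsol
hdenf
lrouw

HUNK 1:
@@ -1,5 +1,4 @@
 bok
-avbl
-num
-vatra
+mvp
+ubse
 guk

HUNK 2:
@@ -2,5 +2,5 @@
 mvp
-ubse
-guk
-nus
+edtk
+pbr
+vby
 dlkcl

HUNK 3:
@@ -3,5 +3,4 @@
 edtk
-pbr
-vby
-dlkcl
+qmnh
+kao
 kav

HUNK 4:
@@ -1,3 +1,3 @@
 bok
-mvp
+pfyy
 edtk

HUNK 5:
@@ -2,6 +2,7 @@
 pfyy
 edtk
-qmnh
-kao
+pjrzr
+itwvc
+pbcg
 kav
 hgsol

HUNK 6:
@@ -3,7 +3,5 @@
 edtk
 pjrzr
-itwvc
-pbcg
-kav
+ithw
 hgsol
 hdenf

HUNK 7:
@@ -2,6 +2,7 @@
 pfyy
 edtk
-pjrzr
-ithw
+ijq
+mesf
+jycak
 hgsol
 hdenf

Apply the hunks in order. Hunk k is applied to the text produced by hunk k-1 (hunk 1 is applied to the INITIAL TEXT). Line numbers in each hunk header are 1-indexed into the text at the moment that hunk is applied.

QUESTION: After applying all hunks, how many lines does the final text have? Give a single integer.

Answer: 9

Derivation:
Hunk 1: at line 1 remove [avbl,num,vatra] add [mvp,ubse] -> 10 lines: bok mvp ubse guk nus dlkcl kav hgsol hdenf lrouw
Hunk 2: at line 2 remove [ubse,guk,nus] add [edtk,pbr,vby] -> 10 lines: bok mvp edtk pbr vby dlkcl kav hgsol hdenf lrouw
Hunk 3: at line 3 remove [pbr,vby,dlkcl] add [qmnh,kao] -> 9 lines: bok mvp edtk qmnh kao kav hgsol hdenf lrouw
Hunk 4: at line 1 remove [mvp] add [pfyy] -> 9 lines: bok pfyy edtk qmnh kao kav hgsol hdenf lrouw
Hunk 5: at line 2 remove [qmnh,kao] add [pjrzr,itwvc,pbcg] -> 10 lines: bok pfyy edtk pjrzr itwvc pbcg kav hgsol hdenf lrouw
Hunk 6: at line 3 remove [itwvc,pbcg,kav] add [ithw] -> 8 lines: bok pfyy edtk pjrzr ithw hgsol hdenf lrouw
Hunk 7: at line 2 remove [pjrzr,ithw] add [ijq,mesf,jycak] -> 9 lines: bok pfyy edtk ijq mesf jycak hgsol hdenf lrouw
Final line count: 9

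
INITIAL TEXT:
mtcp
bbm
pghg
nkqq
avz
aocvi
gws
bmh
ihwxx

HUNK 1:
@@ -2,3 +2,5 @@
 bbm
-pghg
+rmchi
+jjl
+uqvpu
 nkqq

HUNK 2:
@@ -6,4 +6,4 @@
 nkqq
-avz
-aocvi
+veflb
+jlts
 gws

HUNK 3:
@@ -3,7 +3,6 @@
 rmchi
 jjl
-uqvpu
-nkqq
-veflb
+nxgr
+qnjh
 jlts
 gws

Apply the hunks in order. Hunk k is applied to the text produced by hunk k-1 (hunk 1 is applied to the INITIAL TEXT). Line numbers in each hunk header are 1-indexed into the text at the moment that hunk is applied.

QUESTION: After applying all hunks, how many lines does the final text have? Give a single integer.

Answer: 10

Derivation:
Hunk 1: at line 2 remove [pghg] add [rmchi,jjl,uqvpu] -> 11 lines: mtcp bbm rmchi jjl uqvpu nkqq avz aocvi gws bmh ihwxx
Hunk 2: at line 6 remove [avz,aocvi] add [veflb,jlts] -> 11 lines: mtcp bbm rmchi jjl uqvpu nkqq veflb jlts gws bmh ihwxx
Hunk 3: at line 3 remove [uqvpu,nkqq,veflb] add [nxgr,qnjh] -> 10 lines: mtcp bbm rmchi jjl nxgr qnjh jlts gws bmh ihwxx
Final line count: 10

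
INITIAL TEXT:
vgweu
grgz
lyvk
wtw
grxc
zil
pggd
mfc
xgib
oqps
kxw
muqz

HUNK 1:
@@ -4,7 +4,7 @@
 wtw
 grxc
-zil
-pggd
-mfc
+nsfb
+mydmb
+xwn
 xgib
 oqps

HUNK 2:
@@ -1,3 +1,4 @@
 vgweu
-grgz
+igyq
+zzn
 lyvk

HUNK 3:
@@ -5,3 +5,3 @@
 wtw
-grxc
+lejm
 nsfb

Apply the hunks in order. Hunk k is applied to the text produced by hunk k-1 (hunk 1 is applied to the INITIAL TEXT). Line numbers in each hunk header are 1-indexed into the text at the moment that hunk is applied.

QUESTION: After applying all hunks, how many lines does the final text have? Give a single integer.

Answer: 13

Derivation:
Hunk 1: at line 4 remove [zil,pggd,mfc] add [nsfb,mydmb,xwn] -> 12 lines: vgweu grgz lyvk wtw grxc nsfb mydmb xwn xgib oqps kxw muqz
Hunk 2: at line 1 remove [grgz] add [igyq,zzn] -> 13 lines: vgweu igyq zzn lyvk wtw grxc nsfb mydmb xwn xgib oqps kxw muqz
Hunk 3: at line 5 remove [grxc] add [lejm] -> 13 lines: vgweu igyq zzn lyvk wtw lejm nsfb mydmb xwn xgib oqps kxw muqz
Final line count: 13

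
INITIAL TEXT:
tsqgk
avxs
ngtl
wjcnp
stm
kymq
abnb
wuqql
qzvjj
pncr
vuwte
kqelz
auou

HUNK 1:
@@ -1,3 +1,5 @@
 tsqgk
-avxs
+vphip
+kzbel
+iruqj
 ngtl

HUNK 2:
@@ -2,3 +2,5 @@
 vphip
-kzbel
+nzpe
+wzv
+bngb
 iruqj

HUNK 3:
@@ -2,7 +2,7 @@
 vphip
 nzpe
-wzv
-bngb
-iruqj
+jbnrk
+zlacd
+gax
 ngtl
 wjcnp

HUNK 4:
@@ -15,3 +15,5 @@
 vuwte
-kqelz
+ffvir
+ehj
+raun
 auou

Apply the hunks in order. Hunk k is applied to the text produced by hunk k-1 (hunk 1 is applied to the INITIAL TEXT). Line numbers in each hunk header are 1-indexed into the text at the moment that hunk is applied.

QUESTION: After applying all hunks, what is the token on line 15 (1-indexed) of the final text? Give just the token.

Hunk 1: at line 1 remove [avxs] add [vphip,kzbel,iruqj] -> 15 lines: tsqgk vphip kzbel iruqj ngtl wjcnp stm kymq abnb wuqql qzvjj pncr vuwte kqelz auou
Hunk 2: at line 2 remove [kzbel] add [nzpe,wzv,bngb] -> 17 lines: tsqgk vphip nzpe wzv bngb iruqj ngtl wjcnp stm kymq abnb wuqql qzvjj pncr vuwte kqelz auou
Hunk 3: at line 2 remove [wzv,bngb,iruqj] add [jbnrk,zlacd,gax] -> 17 lines: tsqgk vphip nzpe jbnrk zlacd gax ngtl wjcnp stm kymq abnb wuqql qzvjj pncr vuwte kqelz auou
Hunk 4: at line 15 remove [kqelz] add [ffvir,ehj,raun] -> 19 lines: tsqgk vphip nzpe jbnrk zlacd gax ngtl wjcnp stm kymq abnb wuqql qzvjj pncr vuwte ffvir ehj raun auou
Final line 15: vuwte

Answer: vuwte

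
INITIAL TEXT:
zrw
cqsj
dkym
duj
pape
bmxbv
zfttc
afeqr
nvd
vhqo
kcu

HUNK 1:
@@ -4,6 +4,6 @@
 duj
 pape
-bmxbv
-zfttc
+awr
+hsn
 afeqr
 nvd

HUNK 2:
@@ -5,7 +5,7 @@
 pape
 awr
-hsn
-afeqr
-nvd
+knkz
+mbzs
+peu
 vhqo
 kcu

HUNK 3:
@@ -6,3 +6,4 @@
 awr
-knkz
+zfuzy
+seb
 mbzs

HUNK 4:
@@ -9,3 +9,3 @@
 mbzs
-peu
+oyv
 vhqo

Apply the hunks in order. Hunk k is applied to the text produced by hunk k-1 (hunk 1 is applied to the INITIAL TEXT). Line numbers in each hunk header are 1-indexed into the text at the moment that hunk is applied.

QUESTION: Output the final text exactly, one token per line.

Hunk 1: at line 4 remove [bmxbv,zfttc] add [awr,hsn] -> 11 lines: zrw cqsj dkym duj pape awr hsn afeqr nvd vhqo kcu
Hunk 2: at line 5 remove [hsn,afeqr,nvd] add [knkz,mbzs,peu] -> 11 lines: zrw cqsj dkym duj pape awr knkz mbzs peu vhqo kcu
Hunk 3: at line 6 remove [knkz] add [zfuzy,seb] -> 12 lines: zrw cqsj dkym duj pape awr zfuzy seb mbzs peu vhqo kcu
Hunk 4: at line 9 remove [peu] add [oyv] -> 12 lines: zrw cqsj dkym duj pape awr zfuzy seb mbzs oyv vhqo kcu

Answer: zrw
cqsj
dkym
duj
pape
awr
zfuzy
seb
mbzs
oyv
vhqo
kcu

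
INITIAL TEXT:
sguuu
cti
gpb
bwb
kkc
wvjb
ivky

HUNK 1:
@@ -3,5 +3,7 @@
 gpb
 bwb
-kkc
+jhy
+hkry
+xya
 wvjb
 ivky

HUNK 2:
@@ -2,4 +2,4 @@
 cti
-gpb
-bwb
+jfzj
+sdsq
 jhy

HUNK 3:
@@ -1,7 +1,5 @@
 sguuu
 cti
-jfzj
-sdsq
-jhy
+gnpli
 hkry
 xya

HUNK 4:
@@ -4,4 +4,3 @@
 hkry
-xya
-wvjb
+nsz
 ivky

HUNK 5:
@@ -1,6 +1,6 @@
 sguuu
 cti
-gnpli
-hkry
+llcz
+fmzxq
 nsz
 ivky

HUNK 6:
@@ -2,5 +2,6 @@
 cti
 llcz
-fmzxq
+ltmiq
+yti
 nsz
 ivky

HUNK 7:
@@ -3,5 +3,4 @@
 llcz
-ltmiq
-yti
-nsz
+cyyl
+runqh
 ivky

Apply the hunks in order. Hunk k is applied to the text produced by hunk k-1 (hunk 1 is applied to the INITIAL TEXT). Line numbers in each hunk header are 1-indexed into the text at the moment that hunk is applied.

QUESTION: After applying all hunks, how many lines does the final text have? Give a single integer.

Answer: 6

Derivation:
Hunk 1: at line 3 remove [kkc] add [jhy,hkry,xya] -> 9 lines: sguuu cti gpb bwb jhy hkry xya wvjb ivky
Hunk 2: at line 2 remove [gpb,bwb] add [jfzj,sdsq] -> 9 lines: sguuu cti jfzj sdsq jhy hkry xya wvjb ivky
Hunk 3: at line 1 remove [jfzj,sdsq,jhy] add [gnpli] -> 7 lines: sguuu cti gnpli hkry xya wvjb ivky
Hunk 4: at line 4 remove [xya,wvjb] add [nsz] -> 6 lines: sguuu cti gnpli hkry nsz ivky
Hunk 5: at line 1 remove [gnpli,hkry] add [llcz,fmzxq] -> 6 lines: sguuu cti llcz fmzxq nsz ivky
Hunk 6: at line 2 remove [fmzxq] add [ltmiq,yti] -> 7 lines: sguuu cti llcz ltmiq yti nsz ivky
Hunk 7: at line 3 remove [ltmiq,yti,nsz] add [cyyl,runqh] -> 6 lines: sguuu cti llcz cyyl runqh ivky
Final line count: 6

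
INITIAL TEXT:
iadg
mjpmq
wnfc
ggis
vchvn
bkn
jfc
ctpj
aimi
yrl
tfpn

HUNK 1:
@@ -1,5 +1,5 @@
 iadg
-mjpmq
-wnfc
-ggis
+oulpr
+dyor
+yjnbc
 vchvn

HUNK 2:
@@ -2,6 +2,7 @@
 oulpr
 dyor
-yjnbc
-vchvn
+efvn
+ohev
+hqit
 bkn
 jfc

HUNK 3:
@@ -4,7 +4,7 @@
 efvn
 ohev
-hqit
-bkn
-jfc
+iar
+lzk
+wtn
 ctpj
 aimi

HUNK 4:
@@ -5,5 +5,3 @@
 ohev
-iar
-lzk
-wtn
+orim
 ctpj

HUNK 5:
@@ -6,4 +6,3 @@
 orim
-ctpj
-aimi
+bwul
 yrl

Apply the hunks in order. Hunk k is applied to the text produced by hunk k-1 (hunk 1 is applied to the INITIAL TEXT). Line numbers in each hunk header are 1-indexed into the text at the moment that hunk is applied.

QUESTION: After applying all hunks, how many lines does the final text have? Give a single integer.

Hunk 1: at line 1 remove [mjpmq,wnfc,ggis] add [oulpr,dyor,yjnbc] -> 11 lines: iadg oulpr dyor yjnbc vchvn bkn jfc ctpj aimi yrl tfpn
Hunk 2: at line 2 remove [yjnbc,vchvn] add [efvn,ohev,hqit] -> 12 lines: iadg oulpr dyor efvn ohev hqit bkn jfc ctpj aimi yrl tfpn
Hunk 3: at line 4 remove [hqit,bkn,jfc] add [iar,lzk,wtn] -> 12 lines: iadg oulpr dyor efvn ohev iar lzk wtn ctpj aimi yrl tfpn
Hunk 4: at line 5 remove [iar,lzk,wtn] add [orim] -> 10 lines: iadg oulpr dyor efvn ohev orim ctpj aimi yrl tfpn
Hunk 5: at line 6 remove [ctpj,aimi] add [bwul] -> 9 lines: iadg oulpr dyor efvn ohev orim bwul yrl tfpn
Final line count: 9

Answer: 9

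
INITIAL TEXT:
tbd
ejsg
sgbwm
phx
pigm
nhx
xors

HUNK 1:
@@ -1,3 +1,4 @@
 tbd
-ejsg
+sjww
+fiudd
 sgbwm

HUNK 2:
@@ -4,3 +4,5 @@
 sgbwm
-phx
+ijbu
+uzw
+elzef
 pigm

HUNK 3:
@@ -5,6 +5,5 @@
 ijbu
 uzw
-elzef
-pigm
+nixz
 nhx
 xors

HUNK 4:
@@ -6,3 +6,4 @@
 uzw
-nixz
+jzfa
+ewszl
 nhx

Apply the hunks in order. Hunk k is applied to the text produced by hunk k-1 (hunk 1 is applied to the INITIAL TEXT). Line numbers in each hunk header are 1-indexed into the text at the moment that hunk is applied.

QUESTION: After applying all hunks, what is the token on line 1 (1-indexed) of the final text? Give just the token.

Hunk 1: at line 1 remove [ejsg] add [sjww,fiudd] -> 8 lines: tbd sjww fiudd sgbwm phx pigm nhx xors
Hunk 2: at line 4 remove [phx] add [ijbu,uzw,elzef] -> 10 lines: tbd sjww fiudd sgbwm ijbu uzw elzef pigm nhx xors
Hunk 3: at line 5 remove [elzef,pigm] add [nixz] -> 9 lines: tbd sjww fiudd sgbwm ijbu uzw nixz nhx xors
Hunk 4: at line 6 remove [nixz] add [jzfa,ewszl] -> 10 lines: tbd sjww fiudd sgbwm ijbu uzw jzfa ewszl nhx xors
Final line 1: tbd

Answer: tbd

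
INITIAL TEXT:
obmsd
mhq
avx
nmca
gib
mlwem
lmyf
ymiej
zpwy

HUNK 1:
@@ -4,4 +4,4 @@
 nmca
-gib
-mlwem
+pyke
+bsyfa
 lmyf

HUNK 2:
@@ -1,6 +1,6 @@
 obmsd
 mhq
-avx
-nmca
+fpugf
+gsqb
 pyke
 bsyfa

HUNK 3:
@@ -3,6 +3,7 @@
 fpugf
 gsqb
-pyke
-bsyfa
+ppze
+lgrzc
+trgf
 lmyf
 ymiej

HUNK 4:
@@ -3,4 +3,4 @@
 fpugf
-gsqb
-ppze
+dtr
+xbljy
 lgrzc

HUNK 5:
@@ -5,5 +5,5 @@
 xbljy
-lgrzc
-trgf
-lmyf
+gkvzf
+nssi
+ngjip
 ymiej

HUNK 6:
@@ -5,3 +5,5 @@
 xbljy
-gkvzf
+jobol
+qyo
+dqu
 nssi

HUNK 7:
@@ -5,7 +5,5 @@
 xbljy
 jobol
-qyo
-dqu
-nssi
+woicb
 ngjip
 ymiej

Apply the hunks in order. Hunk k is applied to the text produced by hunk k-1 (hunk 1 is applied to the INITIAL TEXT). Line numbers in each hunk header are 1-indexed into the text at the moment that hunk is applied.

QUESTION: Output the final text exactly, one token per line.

Hunk 1: at line 4 remove [gib,mlwem] add [pyke,bsyfa] -> 9 lines: obmsd mhq avx nmca pyke bsyfa lmyf ymiej zpwy
Hunk 2: at line 1 remove [avx,nmca] add [fpugf,gsqb] -> 9 lines: obmsd mhq fpugf gsqb pyke bsyfa lmyf ymiej zpwy
Hunk 3: at line 3 remove [pyke,bsyfa] add [ppze,lgrzc,trgf] -> 10 lines: obmsd mhq fpugf gsqb ppze lgrzc trgf lmyf ymiej zpwy
Hunk 4: at line 3 remove [gsqb,ppze] add [dtr,xbljy] -> 10 lines: obmsd mhq fpugf dtr xbljy lgrzc trgf lmyf ymiej zpwy
Hunk 5: at line 5 remove [lgrzc,trgf,lmyf] add [gkvzf,nssi,ngjip] -> 10 lines: obmsd mhq fpugf dtr xbljy gkvzf nssi ngjip ymiej zpwy
Hunk 6: at line 5 remove [gkvzf] add [jobol,qyo,dqu] -> 12 lines: obmsd mhq fpugf dtr xbljy jobol qyo dqu nssi ngjip ymiej zpwy
Hunk 7: at line 5 remove [qyo,dqu,nssi] add [woicb] -> 10 lines: obmsd mhq fpugf dtr xbljy jobol woicb ngjip ymiej zpwy

Answer: obmsd
mhq
fpugf
dtr
xbljy
jobol
woicb
ngjip
ymiej
zpwy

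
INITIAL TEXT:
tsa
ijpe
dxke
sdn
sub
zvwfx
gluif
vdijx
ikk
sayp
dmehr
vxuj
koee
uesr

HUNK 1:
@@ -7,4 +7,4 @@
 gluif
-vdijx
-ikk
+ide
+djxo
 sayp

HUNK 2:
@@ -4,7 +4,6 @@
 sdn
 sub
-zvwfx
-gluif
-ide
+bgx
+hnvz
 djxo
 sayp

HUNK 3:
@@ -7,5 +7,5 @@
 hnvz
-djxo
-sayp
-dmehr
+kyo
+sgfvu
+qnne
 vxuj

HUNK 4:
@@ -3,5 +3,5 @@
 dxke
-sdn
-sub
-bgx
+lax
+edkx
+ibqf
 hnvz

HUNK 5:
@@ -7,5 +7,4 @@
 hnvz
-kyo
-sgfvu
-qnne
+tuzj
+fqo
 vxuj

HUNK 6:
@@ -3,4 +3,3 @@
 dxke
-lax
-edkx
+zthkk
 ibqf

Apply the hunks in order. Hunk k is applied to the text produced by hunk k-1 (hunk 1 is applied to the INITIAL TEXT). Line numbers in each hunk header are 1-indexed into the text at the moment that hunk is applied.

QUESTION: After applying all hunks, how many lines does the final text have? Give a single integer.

Hunk 1: at line 7 remove [vdijx,ikk] add [ide,djxo] -> 14 lines: tsa ijpe dxke sdn sub zvwfx gluif ide djxo sayp dmehr vxuj koee uesr
Hunk 2: at line 4 remove [zvwfx,gluif,ide] add [bgx,hnvz] -> 13 lines: tsa ijpe dxke sdn sub bgx hnvz djxo sayp dmehr vxuj koee uesr
Hunk 3: at line 7 remove [djxo,sayp,dmehr] add [kyo,sgfvu,qnne] -> 13 lines: tsa ijpe dxke sdn sub bgx hnvz kyo sgfvu qnne vxuj koee uesr
Hunk 4: at line 3 remove [sdn,sub,bgx] add [lax,edkx,ibqf] -> 13 lines: tsa ijpe dxke lax edkx ibqf hnvz kyo sgfvu qnne vxuj koee uesr
Hunk 5: at line 7 remove [kyo,sgfvu,qnne] add [tuzj,fqo] -> 12 lines: tsa ijpe dxke lax edkx ibqf hnvz tuzj fqo vxuj koee uesr
Hunk 6: at line 3 remove [lax,edkx] add [zthkk] -> 11 lines: tsa ijpe dxke zthkk ibqf hnvz tuzj fqo vxuj koee uesr
Final line count: 11

Answer: 11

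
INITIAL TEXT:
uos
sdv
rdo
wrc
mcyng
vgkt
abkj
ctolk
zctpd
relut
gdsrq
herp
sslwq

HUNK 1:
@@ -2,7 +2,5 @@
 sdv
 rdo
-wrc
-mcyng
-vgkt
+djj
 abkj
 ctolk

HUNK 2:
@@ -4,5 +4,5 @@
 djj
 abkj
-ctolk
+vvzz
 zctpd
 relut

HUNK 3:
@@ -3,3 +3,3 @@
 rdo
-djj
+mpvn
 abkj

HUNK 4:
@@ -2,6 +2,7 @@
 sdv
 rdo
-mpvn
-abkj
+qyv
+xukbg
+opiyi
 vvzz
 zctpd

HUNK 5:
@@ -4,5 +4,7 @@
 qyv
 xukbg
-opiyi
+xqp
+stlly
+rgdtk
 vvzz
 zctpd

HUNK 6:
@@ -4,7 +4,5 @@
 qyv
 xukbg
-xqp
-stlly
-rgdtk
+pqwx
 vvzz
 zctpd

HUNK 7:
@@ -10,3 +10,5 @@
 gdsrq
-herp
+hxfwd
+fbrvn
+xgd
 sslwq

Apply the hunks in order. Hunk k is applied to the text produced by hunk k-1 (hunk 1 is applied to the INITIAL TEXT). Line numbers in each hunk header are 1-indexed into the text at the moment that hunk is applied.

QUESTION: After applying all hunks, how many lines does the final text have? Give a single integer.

Hunk 1: at line 2 remove [wrc,mcyng,vgkt] add [djj] -> 11 lines: uos sdv rdo djj abkj ctolk zctpd relut gdsrq herp sslwq
Hunk 2: at line 4 remove [ctolk] add [vvzz] -> 11 lines: uos sdv rdo djj abkj vvzz zctpd relut gdsrq herp sslwq
Hunk 3: at line 3 remove [djj] add [mpvn] -> 11 lines: uos sdv rdo mpvn abkj vvzz zctpd relut gdsrq herp sslwq
Hunk 4: at line 2 remove [mpvn,abkj] add [qyv,xukbg,opiyi] -> 12 lines: uos sdv rdo qyv xukbg opiyi vvzz zctpd relut gdsrq herp sslwq
Hunk 5: at line 4 remove [opiyi] add [xqp,stlly,rgdtk] -> 14 lines: uos sdv rdo qyv xukbg xqp stlly rgdtk vvzz zctpd relut gdsrq herp sslwq
Hunk 6: at line 4 remove [xqp,stlly,rgdtk] add [pqwx] -> 12 lines: uos sdv rdo qyv xukbg pqwx vvzz zctpd relut gdsrq herp sslwq
Hunk 7: at line 10 remove [herp] add [hxfwd,fbrvn,xgd] -> 14 lines: uos sdv rdo qyv xukbg pqwx vvzz zctpd relut gdsrq hxfwd fbrvn xgd sslwq
Final line count: 14

Answer: 14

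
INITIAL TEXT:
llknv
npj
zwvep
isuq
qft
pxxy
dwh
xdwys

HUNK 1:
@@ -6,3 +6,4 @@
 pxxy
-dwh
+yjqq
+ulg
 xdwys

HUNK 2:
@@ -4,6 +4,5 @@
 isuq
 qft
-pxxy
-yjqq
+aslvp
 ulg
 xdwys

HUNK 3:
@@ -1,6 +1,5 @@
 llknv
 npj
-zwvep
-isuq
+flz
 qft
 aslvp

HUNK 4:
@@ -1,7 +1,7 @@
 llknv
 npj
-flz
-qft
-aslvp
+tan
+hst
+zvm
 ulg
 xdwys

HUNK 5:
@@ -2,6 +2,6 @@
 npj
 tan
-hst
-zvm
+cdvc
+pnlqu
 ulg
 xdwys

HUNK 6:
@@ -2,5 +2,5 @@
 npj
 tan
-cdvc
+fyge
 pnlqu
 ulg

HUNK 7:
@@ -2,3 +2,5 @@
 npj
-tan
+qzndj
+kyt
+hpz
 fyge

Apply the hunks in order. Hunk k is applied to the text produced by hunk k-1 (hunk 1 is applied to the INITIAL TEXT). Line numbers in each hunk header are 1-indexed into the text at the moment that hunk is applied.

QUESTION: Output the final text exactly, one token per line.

Answer: llknv
npj
qzndj
kyt
hpz
fyge
pnlqu
ulg
xdwys

Derivation:
Hunk 1: at line 6 remove [dwh] add [yjqq,ulg] -> 9 lines: llknv npj zwvep isuq qft pxxy yjqq ulg xdwys
Hunk 2: at line 4 remove [pxxy,yjqq] add [aslvp] -> 8 lines: llknv npj zwvep isuq qft aslvp ulg xdwys
Hunk 3: at line 1 remove [zwvep,isuq] add [flz] -> 7 lines: llknv npj flz qft aslvp ulg xdwys
Hunk 4: at line 1 remove [flz,qft,aslvp] add [tan,hst,zvm] -> 7 lines: llknv npj tan hst zvm ulg xdwys
Hunk 5: at line 2 remove [hst,zvm] add [cdvc,pnlqu] -> 7 lines: llknv npj tan cdvc pnlqu ulg xdwys
Hunk 6: at line 2 remove [cdvc] add [fyge] -> 7 lines: llknv npj tan fyge pnlqu ulg xdwys
Hunk 7: at line 2 remove [tan] add [qzndj,kyt,hpz] -> 9 lines: llknv npj qzndj kyt hpz fyge pnlqu ulg xdwys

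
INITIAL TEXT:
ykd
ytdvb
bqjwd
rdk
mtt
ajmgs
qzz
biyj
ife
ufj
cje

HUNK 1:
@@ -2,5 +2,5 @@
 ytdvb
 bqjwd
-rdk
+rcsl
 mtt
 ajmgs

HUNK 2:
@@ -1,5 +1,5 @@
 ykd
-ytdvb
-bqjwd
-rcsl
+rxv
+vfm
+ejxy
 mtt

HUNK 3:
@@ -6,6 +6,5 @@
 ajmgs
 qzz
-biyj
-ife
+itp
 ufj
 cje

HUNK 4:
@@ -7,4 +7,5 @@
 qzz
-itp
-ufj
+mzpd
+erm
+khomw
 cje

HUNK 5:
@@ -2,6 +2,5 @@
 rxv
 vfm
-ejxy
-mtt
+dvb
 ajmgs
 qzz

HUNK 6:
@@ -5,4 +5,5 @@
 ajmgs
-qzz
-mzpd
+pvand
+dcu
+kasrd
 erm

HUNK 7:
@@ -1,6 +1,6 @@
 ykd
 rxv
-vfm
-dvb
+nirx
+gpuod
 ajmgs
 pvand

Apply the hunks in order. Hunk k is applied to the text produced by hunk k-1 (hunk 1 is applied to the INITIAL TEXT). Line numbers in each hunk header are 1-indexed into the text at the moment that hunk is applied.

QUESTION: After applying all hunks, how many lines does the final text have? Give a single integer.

Hunk 1: at line 2 remove [rdk] add [rcsl] -> 11 lines: ykd ytdvb bqjwd rcsl mtt ajmgs qzz biyj ife ufj cje
Hunk 2: at line 1 remove [ytdvb,bqjwd,rcsl] add [rxv,vfm,ejxy] -> 11 lines: ykd rxv vfm ejxy mtt ajmgs qzz biyj ife ufj cje
Hunk 3: at line 6 remove [biyj,ife] add [itp] -> 10 lines: ykd rxv vfm ejxy mtt ajmgs qzz itp ufj cje
Hunk 4: at line 7 remove [itp,ufj] add [mzpd,erm,khomw] -> 11 lines: ykd rxv vfm ejxy mtt ajmgs qzz mzpd erm khomw cje
Hunk 5: at line 2 remove [ejxy,mtt] add [dvb] -> 10 lines: ykd rxv vfm dvb ajmgs qzz mzpd erm khomw cje
Hunk 6: at line 5 remove [qzz,mzpd] add [pvand,dcu,kasrd] -> 11 lines: ykd rxv vfm dvb ajmgs pvand dcu kasrd erm khomw cje
Hunk 7: at line 1 remove [vfm,dvb] add [nirx,gpuod] -> 11 lines: ykd rxv nirx gpuod ajmgs pvand dcu kasrd erm khomw cje
Final line count: 11

Answer: 11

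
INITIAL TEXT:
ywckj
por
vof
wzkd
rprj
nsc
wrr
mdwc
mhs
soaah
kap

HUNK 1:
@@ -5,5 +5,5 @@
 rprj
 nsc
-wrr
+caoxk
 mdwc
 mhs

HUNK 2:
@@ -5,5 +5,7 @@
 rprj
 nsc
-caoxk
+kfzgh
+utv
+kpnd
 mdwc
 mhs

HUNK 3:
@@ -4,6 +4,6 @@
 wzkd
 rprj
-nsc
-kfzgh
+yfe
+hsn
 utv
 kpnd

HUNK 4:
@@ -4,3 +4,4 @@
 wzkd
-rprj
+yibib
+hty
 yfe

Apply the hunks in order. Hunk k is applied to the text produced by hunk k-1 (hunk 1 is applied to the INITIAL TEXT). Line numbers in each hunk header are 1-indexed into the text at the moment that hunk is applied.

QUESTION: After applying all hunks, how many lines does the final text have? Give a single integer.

Hunk 1: at line 5 remove [wrr] add [caoxk] -> 11 lines: ywckj por vof wzkd rprj nsc caoxk mdwc mhs soaah kap
Hunk 2: at line 5 remove [caoxk] add [kfzgh,utv,kpnd] -> 13 lines: ywckj por vof wzkd rprj nsc kfzgh utv kpnd mdwc mhs soaah kap
Hunk 3: at line 4 remove [nsc,kfzgh] add [yfe,hsn] -> 13 lines: ywckj por vof wzkd rprj yfe hsn utv kpnd mdwc mhs soaah kap
Hunk 4: at line 4 remove [rprj] add [yibib,hty] -> 14 lines: ywckj por vof wzkd yibib hty yfe hsn utv kpnd mdwc mhs soaah kap
Final line count: 14

Answer: 14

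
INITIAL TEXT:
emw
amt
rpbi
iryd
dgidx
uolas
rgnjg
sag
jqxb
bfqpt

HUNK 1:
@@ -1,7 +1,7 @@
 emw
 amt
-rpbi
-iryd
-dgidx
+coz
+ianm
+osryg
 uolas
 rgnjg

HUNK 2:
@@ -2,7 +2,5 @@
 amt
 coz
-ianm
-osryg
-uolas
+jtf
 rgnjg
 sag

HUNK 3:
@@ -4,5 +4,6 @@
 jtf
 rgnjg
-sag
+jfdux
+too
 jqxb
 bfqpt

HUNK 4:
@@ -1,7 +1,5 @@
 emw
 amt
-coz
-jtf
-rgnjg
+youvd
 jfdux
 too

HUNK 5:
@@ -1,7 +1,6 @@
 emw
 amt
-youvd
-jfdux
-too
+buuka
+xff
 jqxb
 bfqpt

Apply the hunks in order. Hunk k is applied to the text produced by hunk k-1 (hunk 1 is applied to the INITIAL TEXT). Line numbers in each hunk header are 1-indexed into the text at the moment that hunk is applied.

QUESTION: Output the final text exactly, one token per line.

Answer: emw
amt
buuka
xff
jqxb
bfqpt

Derivation:
Hunk 1: at line 1 remove [rpbi,iryd,dgidx] add [coz,ianm,osryg] -> 10 lines: emw amt coz ianm osryg uolas rgnjg sag jqxb bfqpt
Hunk 2: at line 2 remove [ianm,osryg,uolas] add [jtf] -> 8 lines: emw amt coz jtf rgnjg sag jqxb bfqpt
Hunk 3: at line 4 remove [sag] add [jfdux,too] -> 9 lines: emw amt coz jtf rgnjg jfdux too jqxb bfqpt
Hunk 4: at line 1 remove [coz,jtf,rgnjg] add [youvd] -> 7 lines: emw amt youvd jfdux too jqxb bfqpt
Hunk 5: at line 1 remove [youvd,jfdux,too] add [buuka,xff] -> 6 lines: emw amt buuka xff jqxb bfqpt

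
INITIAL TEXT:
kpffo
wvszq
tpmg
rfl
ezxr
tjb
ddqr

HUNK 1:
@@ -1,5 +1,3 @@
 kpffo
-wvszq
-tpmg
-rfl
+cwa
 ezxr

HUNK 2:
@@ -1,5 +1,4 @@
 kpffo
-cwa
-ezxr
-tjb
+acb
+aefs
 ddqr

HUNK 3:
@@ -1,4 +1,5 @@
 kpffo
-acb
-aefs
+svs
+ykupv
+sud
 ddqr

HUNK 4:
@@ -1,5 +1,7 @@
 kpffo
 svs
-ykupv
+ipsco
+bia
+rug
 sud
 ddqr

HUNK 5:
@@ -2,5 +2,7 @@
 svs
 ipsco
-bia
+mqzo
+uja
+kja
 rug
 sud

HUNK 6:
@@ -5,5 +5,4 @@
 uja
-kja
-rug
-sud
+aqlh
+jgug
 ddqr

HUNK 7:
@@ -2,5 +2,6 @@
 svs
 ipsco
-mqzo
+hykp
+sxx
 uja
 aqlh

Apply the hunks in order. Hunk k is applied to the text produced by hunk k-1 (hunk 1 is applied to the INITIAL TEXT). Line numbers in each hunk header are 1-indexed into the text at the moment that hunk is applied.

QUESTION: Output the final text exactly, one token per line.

Hunk 1: at line 1 remove [wvszq,tpmg,rfl] add [cwa] -> 5 lines: kpffo cwa ezxr tjb ddqr
Hunk 2: at line 1 remove [cwa,ezxr,tjb] add [acb,aefs] -> 4 lines: kpffo acb aefs ddqr
Hunk 3: at line 1 remove [acb,aefs] add [svs,ykupv,sud] -> 5 lines: kpffo svs ykupv sud ddqr
Hunk 4: at line 1 remove [ykupv] add [ipsco,bia,rug] -> 7 lines: kpffo svs ipsco bia rug sud ddqr
Hunk 5: at line 2 remove [bia] add [mqzo,uja,kja] -> 9 lines: kpffo svs ipsco mqzo uja kja rug sud ddqr
Hunk 6: at line 5 remove [kja,rug,sud] add [aqlh,jgug] -> 8 lines: kpffo svs ipsco mqzo uja aqlh jgug ddqr
Hunk 7: at line 2 remove [mqzo] add [hykp,sxx] -> 9 lines: kpffo svs ipsco hykp sxx uja aqlh jgug ddqr

Answer: kpffo
svs
ipsco
hykp
sxx
uja
aqlh
jgug
ddqr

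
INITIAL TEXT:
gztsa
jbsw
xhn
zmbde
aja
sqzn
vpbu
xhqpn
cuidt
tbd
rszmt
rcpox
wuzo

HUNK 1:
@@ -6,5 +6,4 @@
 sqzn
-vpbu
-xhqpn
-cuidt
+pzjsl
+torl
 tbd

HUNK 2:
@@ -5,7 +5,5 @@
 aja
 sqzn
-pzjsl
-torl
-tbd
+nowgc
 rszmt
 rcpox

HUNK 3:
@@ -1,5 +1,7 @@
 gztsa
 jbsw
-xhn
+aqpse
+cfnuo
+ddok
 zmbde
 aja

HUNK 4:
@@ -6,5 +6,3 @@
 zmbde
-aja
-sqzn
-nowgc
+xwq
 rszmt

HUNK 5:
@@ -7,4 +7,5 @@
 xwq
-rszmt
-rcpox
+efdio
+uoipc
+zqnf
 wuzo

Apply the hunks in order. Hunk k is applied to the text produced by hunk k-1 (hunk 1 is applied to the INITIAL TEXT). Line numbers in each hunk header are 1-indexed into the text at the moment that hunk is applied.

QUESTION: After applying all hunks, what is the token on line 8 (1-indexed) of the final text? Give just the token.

Hunk 1: at line 6 remove [vpbu,xhqpn,cuidt] add [pzjsl,torl] -> 12 lines: gztsa jbsw xhn zmbde aja sqzn pzjsl torl tbd rszmt rcpox wuzo
Hunk 2: at line 5 remove [pzjsl,torl,tbd] add [nowgc] -> 10 lines: gztsa jbsw xhn zmbde aja sqzn nowgc rszmt rcpox wuzo
Hunk 3: at line 1 remove [xhn] add [aqpse,cfnuo,ddok] -> 12 lines: gztsa jbsw aqpse cfnuo ddok zmbde aja sqzn nowgc rszmt rcpox wuzo
Hunk 4: at line 6 remove [aja,sqzn,nowgc] add [xwq] -> 10 lines: gztsa jbsw aqpse cfnuo ddok zmbde xwq rszmt rcpox wuzo
Hunk 5: at line 7 remove [rszmt,rcpox] add [efdio,uoipc,zqnf] -> 11 lines: gztsa jbsw aqpse cfnuo ddok zmbde xwq efdio uoipc zqnf wuzo
Final line 8: efdio

Answer: efdio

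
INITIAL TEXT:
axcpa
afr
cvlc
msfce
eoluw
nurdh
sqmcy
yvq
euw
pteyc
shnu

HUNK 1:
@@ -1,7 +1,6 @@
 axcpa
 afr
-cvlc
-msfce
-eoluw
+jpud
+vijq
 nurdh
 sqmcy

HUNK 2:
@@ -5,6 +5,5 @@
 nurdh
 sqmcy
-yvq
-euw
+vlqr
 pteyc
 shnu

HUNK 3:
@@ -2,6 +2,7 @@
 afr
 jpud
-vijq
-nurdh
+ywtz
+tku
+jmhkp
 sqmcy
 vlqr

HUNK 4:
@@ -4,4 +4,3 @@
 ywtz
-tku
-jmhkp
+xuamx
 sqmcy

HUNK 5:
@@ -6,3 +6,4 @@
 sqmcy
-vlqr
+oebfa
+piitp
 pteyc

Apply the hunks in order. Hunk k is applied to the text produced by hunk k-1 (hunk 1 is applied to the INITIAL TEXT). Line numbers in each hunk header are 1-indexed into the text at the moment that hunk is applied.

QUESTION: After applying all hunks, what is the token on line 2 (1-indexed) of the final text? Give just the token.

Hunk 1: at line 1 remove [cvlc,msfce,eoluw] add [jpud,vijq] -> 10 lines: axcpa afr jpud vijq nurdh sqmcy yvq euw pteyc shnu
Hunk 2: at line 5 remove [yvq,euw] add [vlqr] -> 9 lines: axcpa afr jpud vijq nurdh sqmcy vlqr pteyc shnu
Hunk 3: at line 2 remove [vijq,nurdh] add [ywtz,tku,jmhkp] -> 10 lines: axcpa afr jpud ywtz tku jmhkp sqmcy vlqr pteyc shnu
Hunk 4: at line 4 remove [tku,jmhkp] add [xuamx] -> 9 lines: axcpa afr jpud ywtz xuamx sqmcy vlqr pteyc shnu
Hunk 5: at line 6 remove [vlqr] add [oebfa,piitp] -> 10 lines: axcpa afr jpud ywtz xuamx sqmcy oebfa piitp pteyc shnu
Final line 2: afr

Answer: afr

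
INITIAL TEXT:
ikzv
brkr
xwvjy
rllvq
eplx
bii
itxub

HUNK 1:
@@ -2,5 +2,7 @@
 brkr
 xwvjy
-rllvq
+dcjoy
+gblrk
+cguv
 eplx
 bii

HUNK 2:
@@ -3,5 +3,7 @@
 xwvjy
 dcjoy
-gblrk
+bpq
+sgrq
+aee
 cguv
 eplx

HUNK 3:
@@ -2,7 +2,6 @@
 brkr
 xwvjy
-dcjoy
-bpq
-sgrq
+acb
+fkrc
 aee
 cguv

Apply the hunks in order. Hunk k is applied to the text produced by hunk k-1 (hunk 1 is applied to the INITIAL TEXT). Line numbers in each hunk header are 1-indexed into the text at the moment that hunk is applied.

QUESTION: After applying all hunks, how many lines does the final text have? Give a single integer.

Answer: 10

Derivation:
Hunk 1: at line 2 remove [rllvq] add [dcjoy,gblrk,cguv] -> 9 lines: ikzv brkr xwvjy dcjoy gblrk cguv eplx bii itxub
Hunk 2: at line 3 remove [gblrk] add [bpq,sgrq,aee] -> 11 lines: ikzv brkr xwvjy dcjoy bpq sgrq aee cguv eplx bii itxub
Hunk 3: at line 2 remove [dcjoy,bpq,sgrq] add [acb,fkrc] -> 10 lines: ikzv brkr xwvjy acb fkrc aee cguv eplx bii itxub
Final line count: 10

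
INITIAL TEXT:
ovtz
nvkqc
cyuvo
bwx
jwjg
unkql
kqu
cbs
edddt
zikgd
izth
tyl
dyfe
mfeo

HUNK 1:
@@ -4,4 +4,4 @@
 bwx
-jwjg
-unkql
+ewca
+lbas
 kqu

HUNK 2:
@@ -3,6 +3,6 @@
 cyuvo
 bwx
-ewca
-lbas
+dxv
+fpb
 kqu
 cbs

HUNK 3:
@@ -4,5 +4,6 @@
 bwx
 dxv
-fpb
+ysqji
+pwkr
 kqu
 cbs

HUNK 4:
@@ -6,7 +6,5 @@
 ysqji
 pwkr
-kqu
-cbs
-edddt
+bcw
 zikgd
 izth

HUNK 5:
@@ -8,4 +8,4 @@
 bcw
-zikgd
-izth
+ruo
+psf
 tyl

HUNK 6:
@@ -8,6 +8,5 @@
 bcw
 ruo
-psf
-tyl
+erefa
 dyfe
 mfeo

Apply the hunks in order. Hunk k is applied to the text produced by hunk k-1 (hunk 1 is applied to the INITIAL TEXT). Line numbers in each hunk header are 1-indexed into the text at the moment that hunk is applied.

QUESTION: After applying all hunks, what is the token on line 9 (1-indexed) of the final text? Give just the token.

Hunk 1: at line 4 remove [jwjg,unkql] add [ewca,lbas] -> 14 lines: ovtz nvkqc cyuvo bwx ewca lbas kqu cbs edddt zikgd izth tyl dyfe mfeo
Hunk 2: at line 3 remove [ewca,lbas] add [dxv,fpb] -> 14 lines: ovtz nvkqc cyuvo bwx dxv fpb kqu cbs edddt zikgd izth tyl dyfe mfeo
Hunk 3: at line 4 remove [fpb] add [ysqji,pwkr] -> 15 lines: ovtz nvkqc cyuvo bwx dxv ysqji pwkr kqu cbs edddt zikgd izth tyl dyfe mfeo
Hunk 4: at line 6 remove [kqu,cbs,edddt] add [bcw] -> 13 lines: ovtz nvkqc cyuvo bwx dxv ysqji pwkr bcw zikgd izth tyl dyfe mfeo
Hunk 5: at line 8 remove [zikgd,izth] add [ruo,psf] -> 13 lines: ovtz nvkqc cyuvo bwx dxv ysqji pwkr bcw ruo psf tyl dyfe mfeo
Hunk 6: at line 8 remove [psf,tyl] add [erefa] -> 12 lines: ovtz nvkqc cyuvo bwx dxv ysqji pwkr bcw ruo erefa dyfe mfeo
Final line 9: ruo

Answer: ruo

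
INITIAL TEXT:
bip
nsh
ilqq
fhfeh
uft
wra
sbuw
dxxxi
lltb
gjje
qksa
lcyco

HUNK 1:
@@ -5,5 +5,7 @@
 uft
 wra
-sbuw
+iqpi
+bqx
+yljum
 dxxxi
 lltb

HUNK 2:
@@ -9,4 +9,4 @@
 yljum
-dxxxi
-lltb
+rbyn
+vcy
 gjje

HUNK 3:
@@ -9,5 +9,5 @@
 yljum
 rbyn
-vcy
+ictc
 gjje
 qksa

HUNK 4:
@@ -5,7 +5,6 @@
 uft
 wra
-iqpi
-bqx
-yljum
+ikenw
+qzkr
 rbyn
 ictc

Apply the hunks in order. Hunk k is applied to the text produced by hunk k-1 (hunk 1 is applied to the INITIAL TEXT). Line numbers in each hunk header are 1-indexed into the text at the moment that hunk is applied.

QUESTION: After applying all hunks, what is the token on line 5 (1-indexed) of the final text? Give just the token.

Hunk 1: at line 5 remove [sbuw] add [iqpi,bqx,yljum] -> 14 lines: bip nsh ilqq fhfeh uft wra iqpi bqx yljum dxxxi lltb gjje qksa lcyco
Hunk 2: at line 9 remove [dxxxi,lltb] add [rbyn,vcy] -> 14 lines: bip nsh ilqq fhfeh uft wra iqpi bqx yljum rbyn vcy gjje qksa lcyco
Hunk 3: at line 9 remove [vcy] add [ictc] -> 14 lines: bip nsh ilqq fhfeh uft wra iqpi bqx yljum rbyn ictc gjje qksa lcyco
Hunk 4: at line 5 remove [iqpi,bqx,yljum] add [ikenw,qzkr] -> 13 lines: bip nsh ilqq fhfeh uft wra ikenw qzkr rbyn ictc gjje qksa lcyco
Final line 5: uft

Answer: uft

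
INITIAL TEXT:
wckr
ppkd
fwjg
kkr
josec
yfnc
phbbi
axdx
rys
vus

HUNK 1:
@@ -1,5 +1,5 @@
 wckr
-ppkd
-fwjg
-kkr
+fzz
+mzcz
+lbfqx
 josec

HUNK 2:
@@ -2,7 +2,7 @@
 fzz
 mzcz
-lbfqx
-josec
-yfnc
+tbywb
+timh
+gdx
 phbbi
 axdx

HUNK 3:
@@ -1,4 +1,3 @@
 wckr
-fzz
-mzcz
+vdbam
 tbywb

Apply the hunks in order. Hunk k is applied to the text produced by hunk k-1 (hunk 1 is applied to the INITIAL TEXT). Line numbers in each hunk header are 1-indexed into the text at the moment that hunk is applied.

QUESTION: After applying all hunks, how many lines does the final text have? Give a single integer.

Answer: 9

Derivation:
Hunk 1: at line 1 remove [ppkd,fwjg,kkr] add [fzz,mzcz,lbfqx] -> 10 lines: wckr fzz mzcz lbfqx josec yfnc phbbi axdx rys vus
Hunk 2: at line 2 remove [lbfqx,josec,yfnc] add [tbywb,timh,gdx] -> 10 lines: wckr fzz mzcz tbywb timh gdx phbbi axdx rys vus
Hunk 3: at line 1 remove [fzz,mzcz] add [vdbam] -> 9 lines: wckr vdbam tbywb timh gdx phbbi axdx rys vus
Final line count: 9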